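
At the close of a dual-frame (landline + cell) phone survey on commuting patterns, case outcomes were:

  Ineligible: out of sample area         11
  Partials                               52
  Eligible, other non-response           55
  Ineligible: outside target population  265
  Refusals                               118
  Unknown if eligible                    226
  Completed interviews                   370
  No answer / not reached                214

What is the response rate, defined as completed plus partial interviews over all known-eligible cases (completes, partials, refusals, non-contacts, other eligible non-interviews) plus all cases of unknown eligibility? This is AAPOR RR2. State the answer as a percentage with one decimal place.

40.8%

Out of scope = 265 + 11 = 276
Top: 370 + 52 = 422
Denominator: 370 + 52 + 118 + 214 + 55 + 226 = 1035
RR2 = 422 / 1035 = 0.4077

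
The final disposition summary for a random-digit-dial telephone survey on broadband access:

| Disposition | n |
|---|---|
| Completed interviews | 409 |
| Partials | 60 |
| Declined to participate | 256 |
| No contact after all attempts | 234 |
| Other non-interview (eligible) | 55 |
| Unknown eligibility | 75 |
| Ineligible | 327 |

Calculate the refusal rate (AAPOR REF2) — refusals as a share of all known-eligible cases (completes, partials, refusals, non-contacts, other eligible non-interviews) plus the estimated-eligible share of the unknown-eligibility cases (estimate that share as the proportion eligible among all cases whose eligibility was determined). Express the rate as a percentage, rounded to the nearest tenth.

Numerator: 256
Determined eligible: 409 + 60 + 256 + 234 + 55 = 1014
e = 1014 / (1014 + 327) = 1014 / 1341 = 0.7562
e × U: 0.7562 × 75 = 56.71
Denominator: 1014 + 56.71 = 1070.71
REF2 = 256 / 1070.71 = 0.2391

23.9%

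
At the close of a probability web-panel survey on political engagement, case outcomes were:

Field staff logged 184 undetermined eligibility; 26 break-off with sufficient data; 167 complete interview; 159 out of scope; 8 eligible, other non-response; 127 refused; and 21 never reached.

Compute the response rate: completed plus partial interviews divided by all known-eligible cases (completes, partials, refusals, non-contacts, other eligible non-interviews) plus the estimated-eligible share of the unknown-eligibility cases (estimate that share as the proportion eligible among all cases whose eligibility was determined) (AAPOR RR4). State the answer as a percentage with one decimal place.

Top → 167 + 26 = 193
Eligible (known) → 167 + 26 + 127 + 21 + 8 = 349
e = 349 / (349 + 159) = 349 / 508 = 0.6870
Estimated eligible among unknowns → 0.6870 × 184 = 126.41
Denominator → 349 + 126.41 = 475.41
RR4 = 193 / 475.41 = 0.4060

40.6%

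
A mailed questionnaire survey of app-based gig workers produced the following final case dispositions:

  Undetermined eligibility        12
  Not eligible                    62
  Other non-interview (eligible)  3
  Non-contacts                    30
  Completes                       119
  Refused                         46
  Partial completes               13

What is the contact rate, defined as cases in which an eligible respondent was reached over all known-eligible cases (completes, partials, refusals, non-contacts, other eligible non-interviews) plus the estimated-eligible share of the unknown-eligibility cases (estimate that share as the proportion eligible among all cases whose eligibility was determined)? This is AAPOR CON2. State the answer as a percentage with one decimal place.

82.2%

Top = 119 + 13 + 46 + 3 = 181
Eligible (known) = 119 + 13 + 46 + 30 + 3 = 211
e = 211 / (211 + 62) = 211 / 273 = 0.7729
Eligible share of unknowns = 0.7729 × 12 = 9.27
Denom = 211 + 9.27 = 220.27
CON2 = 181 / 220.27 = 0.8217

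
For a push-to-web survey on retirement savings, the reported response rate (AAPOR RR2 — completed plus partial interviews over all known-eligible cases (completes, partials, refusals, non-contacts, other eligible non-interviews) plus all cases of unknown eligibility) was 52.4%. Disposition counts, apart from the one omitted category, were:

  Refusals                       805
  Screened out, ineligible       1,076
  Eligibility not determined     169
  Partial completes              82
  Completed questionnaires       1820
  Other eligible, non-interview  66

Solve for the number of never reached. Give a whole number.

Numerator: 1820 + 82 = 1902
RR2 = 1902 / D = 0.524
D = 1902 / 0.524 = 3629.8
Rest of base = 2942
never reached = 3629.8 − 2942 ≈ 688

688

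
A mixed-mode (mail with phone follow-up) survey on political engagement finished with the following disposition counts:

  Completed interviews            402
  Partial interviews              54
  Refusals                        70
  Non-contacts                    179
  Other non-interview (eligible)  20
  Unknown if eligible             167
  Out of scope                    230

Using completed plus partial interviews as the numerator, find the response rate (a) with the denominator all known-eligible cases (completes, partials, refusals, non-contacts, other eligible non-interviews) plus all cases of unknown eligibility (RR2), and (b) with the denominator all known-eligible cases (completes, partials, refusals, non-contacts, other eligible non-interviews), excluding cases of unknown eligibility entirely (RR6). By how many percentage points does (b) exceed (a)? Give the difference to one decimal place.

11.8

Numerator = 402 + 54 = 456
Base = 402 + 54 + 70 + 179 + 20 + 167 = 892
RR2 = 456 / 892 = 0.5112
Base = 402 + 54 + 70 + 179 + 20 = 725
RR6 = 456 / 725 = 0.6290
Difference = 62.90 − 51.12 = 11.78 percentage points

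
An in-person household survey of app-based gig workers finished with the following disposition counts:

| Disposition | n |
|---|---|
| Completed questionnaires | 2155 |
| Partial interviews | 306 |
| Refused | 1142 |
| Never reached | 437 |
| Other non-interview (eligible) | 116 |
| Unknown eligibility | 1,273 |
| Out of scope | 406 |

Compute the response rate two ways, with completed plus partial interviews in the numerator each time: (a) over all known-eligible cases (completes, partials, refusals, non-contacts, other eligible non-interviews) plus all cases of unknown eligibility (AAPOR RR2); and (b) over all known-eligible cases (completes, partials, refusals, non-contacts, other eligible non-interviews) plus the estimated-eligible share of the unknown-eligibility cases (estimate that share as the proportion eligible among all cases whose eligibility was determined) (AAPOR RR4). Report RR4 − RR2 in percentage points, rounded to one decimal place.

Top → 2155 + 306 = 2461
Denom → 2155 + 306 + 1142 + 437 + 116 + 1273 = 5429
RR2 = 2461 / 5429 = 0.4533
Known eligible → 2155 + 306 + 1142 + 437 + 116 = 4156
e = 4156 / (4156 + 406) = 4156 / 4562 = 0.9110
Estimated eligible among unknowns → 0.9110 × 1273 = 1159.70
Denom → 4156 + 1159.70 = 5315.70
RR4 = 2461 / 5315.70 = 0.4630
Difference = 46.30 − 45.33 = 0.97 percentage points

1.0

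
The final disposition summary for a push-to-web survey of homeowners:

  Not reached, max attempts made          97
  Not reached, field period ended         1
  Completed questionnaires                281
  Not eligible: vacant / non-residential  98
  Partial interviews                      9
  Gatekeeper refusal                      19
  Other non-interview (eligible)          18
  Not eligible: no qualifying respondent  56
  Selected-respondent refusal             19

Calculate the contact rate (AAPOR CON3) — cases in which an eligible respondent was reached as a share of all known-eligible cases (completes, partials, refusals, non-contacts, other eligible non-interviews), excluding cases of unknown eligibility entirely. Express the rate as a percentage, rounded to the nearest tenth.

Declined to participate = 19 + 19 = 38
Never reached = 1 + 97 = 98
Ineligible = 56 + 98 = 154
Top = 281 + 9 + 38 + 18 = 346
Denom = 281 + 9 + 38 + 98 + 18 = 444
CON3 = 346 / 444 = 0.7793

77.9%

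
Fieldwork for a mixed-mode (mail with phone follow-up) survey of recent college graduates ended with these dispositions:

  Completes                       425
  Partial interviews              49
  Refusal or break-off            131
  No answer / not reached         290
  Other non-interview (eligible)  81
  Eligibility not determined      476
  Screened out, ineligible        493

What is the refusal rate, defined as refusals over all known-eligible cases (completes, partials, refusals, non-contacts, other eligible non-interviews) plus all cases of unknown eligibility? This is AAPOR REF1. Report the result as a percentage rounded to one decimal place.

9.0%

Num → 131
Denom → 425 + 49 + 131 + 290 + 81 + 476 = 1452
REF1 = 131 / 1452 = 0.0902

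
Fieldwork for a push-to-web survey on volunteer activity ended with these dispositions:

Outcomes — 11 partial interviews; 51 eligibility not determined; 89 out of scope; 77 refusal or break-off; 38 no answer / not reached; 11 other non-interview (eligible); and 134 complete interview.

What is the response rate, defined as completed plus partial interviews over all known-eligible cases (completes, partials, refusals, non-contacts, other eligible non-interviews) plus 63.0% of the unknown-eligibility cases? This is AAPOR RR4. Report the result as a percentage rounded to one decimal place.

Top → 134 + 11 = 145
Known eligible → 134 + 11 + 77 + 38 + 11 = 271
e × U → 0.6300 × 51 = 32.13
Base → 271 + 32.13 = 303.13
RR4 = 145 / 303.13 = 0.4783

47.8%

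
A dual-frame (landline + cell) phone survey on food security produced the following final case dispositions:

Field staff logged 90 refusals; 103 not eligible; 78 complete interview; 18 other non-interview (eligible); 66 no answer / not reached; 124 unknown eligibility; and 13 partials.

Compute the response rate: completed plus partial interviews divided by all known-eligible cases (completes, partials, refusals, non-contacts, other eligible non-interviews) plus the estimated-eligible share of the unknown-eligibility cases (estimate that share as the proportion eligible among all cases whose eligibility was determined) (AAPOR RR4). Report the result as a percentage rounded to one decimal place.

Top → 78 + 13 = 91
Determined eligible → 78 + 13 + 90 + 66 + 18 = 265
e = 265 / (265 + 103) = 265 / 368 = 0.7201
e × U → 0.7201 × 124 = 89.29
Base → 265 + 89.29 = 354.29
RR4 = 91 / 354.29 = 0.2569

25.7%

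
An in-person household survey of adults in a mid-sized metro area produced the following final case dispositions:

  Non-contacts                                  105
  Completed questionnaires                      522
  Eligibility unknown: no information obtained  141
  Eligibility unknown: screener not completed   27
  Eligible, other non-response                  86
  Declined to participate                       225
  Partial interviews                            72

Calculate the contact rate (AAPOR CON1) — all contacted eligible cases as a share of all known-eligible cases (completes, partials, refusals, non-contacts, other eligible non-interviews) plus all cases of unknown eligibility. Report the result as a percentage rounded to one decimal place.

76.8%

Undetermined eligibility = 27 + 141 = 168
Numerator = 522 + 72 + 225 + 86 = 905
Denom = 522 + 72 + 225 + 105 + 86 + 168 = 1178
CON1 = 905 / 1178 = 0.7683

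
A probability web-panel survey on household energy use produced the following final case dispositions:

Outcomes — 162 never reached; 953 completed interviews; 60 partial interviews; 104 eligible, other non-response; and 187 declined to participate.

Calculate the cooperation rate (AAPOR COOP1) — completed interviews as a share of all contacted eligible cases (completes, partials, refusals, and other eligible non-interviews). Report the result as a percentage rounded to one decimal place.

Top → 953
Base → 953 + 60 + 187 + 104 = 1304
COOP1 = 953 / 1304 = 0.7308

73.1%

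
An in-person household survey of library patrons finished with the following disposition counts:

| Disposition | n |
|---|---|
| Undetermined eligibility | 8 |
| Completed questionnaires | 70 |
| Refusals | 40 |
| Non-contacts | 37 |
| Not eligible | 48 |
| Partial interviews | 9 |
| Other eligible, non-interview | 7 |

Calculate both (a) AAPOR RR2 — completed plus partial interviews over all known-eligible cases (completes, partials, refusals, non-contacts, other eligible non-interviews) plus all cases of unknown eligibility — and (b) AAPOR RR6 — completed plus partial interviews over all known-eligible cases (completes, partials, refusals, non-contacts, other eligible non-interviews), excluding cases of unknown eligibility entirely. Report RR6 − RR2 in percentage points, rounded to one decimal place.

2.3

Top → 70 + 9 = 79
Base → 70 + 9 + 40 + 37 + 7 + 8 = 171
RR2 = 79 / 171 = 0.4620
Base → 70 + 9 + 40 + 37 + 7 = 163
RR6 = 79 / 163 = 0.4847
Difference = 48.47 − 46.20 = 2.27 percentage points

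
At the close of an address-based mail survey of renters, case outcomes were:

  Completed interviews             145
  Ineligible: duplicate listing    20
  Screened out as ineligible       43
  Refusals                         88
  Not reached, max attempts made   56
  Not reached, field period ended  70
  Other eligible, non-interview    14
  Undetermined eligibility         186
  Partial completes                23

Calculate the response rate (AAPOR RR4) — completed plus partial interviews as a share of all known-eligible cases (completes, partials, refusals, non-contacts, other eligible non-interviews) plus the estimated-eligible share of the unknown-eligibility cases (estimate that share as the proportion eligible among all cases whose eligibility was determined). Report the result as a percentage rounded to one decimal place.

30.2%

No contact after all attempts = 70 + 56 = 126
Ineligible = 43 + 20 = 63
Num → 145 + 23 = 168
Known eligible → 145 + 23 + 88 + 126 + 14 = 396
e = 396 / (396 + 63) = 396 / 459 = 0.8627
Eligible share of unknowns → 0.8627 × 186 = 160.46
Base → 396 + 160.46 = 556.46
RR4 = 168 / 556.46 = 0.3019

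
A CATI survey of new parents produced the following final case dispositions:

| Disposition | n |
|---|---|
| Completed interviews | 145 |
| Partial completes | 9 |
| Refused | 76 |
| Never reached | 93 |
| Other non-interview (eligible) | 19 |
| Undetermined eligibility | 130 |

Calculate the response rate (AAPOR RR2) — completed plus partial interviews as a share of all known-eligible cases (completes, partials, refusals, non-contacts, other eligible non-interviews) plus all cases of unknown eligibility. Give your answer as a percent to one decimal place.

32.6%

Top → 145 + 9 = 154
Base → 145 + 9 + 76 + 93 + 19 + 130 = 472
RR2 = 154 / 472 = 0.3263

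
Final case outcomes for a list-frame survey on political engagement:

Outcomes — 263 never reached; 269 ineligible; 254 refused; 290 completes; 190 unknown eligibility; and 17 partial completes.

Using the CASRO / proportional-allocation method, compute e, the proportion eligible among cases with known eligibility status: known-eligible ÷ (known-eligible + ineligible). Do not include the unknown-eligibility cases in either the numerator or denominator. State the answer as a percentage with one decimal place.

75.4%

Known eligible: 290 + 17 + 254 + 263 = 824
e = 824 / (824 + 269) = 824 / 1093 = 0.7539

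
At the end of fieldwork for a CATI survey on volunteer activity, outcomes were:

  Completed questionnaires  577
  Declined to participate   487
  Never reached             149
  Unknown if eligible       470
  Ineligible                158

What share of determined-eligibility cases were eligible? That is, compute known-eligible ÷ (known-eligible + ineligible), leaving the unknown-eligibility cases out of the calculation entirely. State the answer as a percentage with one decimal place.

Known eligible → 577 + 487 + 149 = 1213
e = 1213 / (1213 + 158) = 1213 / 1371 = 0.8848

88.5%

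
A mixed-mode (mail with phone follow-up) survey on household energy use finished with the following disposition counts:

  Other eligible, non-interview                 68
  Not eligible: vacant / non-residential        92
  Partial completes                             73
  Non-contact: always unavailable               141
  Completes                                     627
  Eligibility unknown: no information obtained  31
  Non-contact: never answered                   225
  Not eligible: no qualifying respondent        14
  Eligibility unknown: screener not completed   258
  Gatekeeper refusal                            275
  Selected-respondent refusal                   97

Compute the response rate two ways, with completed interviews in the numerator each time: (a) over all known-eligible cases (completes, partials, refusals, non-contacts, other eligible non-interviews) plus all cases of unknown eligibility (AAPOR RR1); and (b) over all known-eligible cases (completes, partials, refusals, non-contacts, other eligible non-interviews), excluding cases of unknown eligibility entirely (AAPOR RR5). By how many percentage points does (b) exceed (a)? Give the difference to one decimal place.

Refusals = 275 + 97 = 372
Non-contacts = 225 + 141 = 366
Unknown eligibility = 258 + 31 = 289
Screened out, ineligible = 14 + 92 = 106
Num: 627
Denominator: 627 + 73 + 372 + 366 + 68 + 289 = 1795
RR1 = 627 / 1795 = 0.3493
Denominator: 627 + 73 + 372 + 366 + 68 = 1506
RR5 = 627 / 1506 = 0.4163
Difference = 41.63 − 34.93 = 6.70 percentage points

6.7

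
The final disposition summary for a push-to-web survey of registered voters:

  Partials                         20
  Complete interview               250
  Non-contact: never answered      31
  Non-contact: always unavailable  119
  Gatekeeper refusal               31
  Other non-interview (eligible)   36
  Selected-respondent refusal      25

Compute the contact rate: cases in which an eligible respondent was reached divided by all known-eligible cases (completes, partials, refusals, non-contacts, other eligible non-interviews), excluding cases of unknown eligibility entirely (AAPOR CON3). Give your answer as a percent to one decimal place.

70.7%

Refusal or break-off = 31 + 25 = 56
No contact after all attempts = 31 + 119 = 150
Top → 250 + 20 + 56 + 36 = 362
Denom → 250 + 20 + 56 + 150 + 36 = 512
CON3 = 362 / 512 = 0.7070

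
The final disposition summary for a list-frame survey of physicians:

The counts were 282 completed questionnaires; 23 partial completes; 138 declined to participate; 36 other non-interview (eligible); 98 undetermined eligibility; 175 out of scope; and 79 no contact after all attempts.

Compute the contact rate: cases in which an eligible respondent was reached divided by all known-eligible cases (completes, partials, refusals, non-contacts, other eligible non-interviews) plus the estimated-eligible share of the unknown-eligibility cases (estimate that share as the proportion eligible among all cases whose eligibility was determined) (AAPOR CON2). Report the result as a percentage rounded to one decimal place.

Numerator: 282 + 23 + 138 + 36 = 479
Eligible (known): 282 + 23 + 138 + 79 + 36 = 558
e = 558 / (558 + 175) = 558 / 733 = 0.7613
e × U: 0.7613 × 98 = 74.61
Denom: 558 + 74.61 = 632.61
CON2 = 479 / 632.61 = 0.7572

75.7%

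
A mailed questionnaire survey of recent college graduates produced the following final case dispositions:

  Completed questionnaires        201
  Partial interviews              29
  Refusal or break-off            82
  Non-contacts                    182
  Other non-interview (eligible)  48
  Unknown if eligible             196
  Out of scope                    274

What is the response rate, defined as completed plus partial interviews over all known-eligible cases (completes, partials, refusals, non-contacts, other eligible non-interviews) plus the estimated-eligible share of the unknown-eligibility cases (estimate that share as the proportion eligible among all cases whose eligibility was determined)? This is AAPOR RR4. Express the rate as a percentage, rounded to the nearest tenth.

Numerator → 201 + 29 = 230
Known eligible → 201 + 29 + 82 + 182 + 48 = 542
e = 542 / (542 + 274) = 542 / 816 = 0.6642
e × U → 0.6642 × 196 = 130.18
Base → 542 + 130.18 = 672.18
RR4 = 230 / 672.18 = 0.3422

34.2%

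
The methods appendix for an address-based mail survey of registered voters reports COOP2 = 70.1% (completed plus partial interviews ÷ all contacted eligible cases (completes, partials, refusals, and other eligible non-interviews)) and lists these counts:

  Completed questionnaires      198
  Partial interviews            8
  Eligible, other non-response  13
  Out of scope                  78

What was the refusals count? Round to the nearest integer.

Numerator = 198 + 8 = 206
COOP2 = 206 / D = 0.701
D = 206 / 0.701 = 293.9
Other denominator terms total 219
refusals = 293.9 − 219 ≈ 75

75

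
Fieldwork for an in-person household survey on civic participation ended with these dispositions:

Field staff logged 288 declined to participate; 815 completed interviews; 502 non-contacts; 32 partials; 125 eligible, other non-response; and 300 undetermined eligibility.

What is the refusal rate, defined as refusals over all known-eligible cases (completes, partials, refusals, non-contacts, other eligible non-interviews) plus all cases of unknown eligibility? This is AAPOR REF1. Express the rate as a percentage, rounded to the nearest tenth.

14.0%

Num: 288
Base: 815 + 32 + 288 + 502 + 125 + 300 = 2062
REF1 = 288 / 2062 = 0.1397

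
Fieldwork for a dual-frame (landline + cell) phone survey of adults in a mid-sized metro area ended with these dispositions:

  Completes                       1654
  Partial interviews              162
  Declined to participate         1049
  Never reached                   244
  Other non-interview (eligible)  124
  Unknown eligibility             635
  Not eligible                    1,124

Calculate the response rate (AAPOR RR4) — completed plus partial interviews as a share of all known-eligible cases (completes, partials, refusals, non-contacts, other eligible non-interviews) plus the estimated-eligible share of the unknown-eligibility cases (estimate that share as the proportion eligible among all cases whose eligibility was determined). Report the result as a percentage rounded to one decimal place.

49.0%

Numerator: 1654 + 162 = 1816
Eligible (known): 1654 + 162 + 1049 + 244 + 124 = 3233
e = 3233 / (3233 + 1124) = 3233 / 4357 = 0.7420
Estimated eligible among unknowns: 0.7420 × 635 = 471.17
Denominator: 3233 + 471.17 = 3704.17
RR4 = 1816 / 3704.17 = 0.4903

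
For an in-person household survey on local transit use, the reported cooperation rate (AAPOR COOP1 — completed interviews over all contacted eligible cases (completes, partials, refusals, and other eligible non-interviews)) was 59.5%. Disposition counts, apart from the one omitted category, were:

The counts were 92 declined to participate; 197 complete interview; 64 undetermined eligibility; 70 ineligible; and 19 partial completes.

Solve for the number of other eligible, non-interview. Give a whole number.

COOP1 = 197 / D = 0.595
D = 197 / 0.595 = 331.1
Other denominator terms total 308
other eligible, non-interview = 331.1 − 308 ≈ 23

23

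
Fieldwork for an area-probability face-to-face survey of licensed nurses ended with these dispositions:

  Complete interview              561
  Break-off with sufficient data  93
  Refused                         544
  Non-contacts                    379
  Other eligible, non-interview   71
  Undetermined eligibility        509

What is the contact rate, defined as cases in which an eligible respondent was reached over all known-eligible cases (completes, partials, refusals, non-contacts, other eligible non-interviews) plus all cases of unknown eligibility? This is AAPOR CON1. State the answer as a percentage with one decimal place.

58.8%

Num: 561 + 93 + 544 + 71 = 1269
Denom: 561 + 93 + 544 + 379 + 71 + 509 = 2157
CON1 = 1269 / 2157 = 0.5883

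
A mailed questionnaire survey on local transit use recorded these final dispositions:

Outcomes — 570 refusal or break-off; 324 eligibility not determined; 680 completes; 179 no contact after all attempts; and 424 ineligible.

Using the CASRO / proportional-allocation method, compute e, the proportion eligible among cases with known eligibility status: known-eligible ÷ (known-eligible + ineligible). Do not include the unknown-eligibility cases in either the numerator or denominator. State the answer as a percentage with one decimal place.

Known eligible: 680 + 570 + 179 = 1429
e = 1429 / (1429 + 424) = 1429 / 1853 = 0.7712

77.1%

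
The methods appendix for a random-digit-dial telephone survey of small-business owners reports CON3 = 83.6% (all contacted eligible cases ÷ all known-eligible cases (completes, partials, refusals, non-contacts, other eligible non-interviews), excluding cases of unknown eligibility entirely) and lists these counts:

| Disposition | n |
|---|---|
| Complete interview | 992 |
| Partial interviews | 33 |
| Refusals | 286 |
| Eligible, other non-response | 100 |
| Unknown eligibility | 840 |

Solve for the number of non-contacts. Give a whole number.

Top = 992 + 33 + 286 + 100 = 1411
CON3 = 1411 / D = 0.836
D = 1411 / 0.836 = 1687.8
Rest of base = 1411
non-contacts = 1687.8 − 1411 ≈ 277

277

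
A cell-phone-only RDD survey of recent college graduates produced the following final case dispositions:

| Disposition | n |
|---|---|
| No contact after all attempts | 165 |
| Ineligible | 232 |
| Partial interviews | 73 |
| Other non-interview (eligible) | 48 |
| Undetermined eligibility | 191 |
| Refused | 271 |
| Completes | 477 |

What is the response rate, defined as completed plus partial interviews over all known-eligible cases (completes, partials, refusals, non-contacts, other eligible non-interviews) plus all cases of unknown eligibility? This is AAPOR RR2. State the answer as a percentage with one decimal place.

Top → 477 + 73 = 550
Base → 477 + 73 + 271 + 165 + 48 + 191 = 1225
RR2 = 550 / 1225 = 0.4490

44.9%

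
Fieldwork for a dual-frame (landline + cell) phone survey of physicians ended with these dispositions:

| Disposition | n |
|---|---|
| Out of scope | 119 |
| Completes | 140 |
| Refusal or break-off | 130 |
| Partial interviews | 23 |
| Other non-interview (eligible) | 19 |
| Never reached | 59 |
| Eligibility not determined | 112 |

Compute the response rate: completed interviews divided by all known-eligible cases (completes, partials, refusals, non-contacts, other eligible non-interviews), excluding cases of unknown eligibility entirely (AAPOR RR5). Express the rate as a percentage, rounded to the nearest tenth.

Numerator = 140
Base = 140 + 23 + 130 + 59 + 19 = 371
RR5 = 140 / 371 = 0.3774

37.7%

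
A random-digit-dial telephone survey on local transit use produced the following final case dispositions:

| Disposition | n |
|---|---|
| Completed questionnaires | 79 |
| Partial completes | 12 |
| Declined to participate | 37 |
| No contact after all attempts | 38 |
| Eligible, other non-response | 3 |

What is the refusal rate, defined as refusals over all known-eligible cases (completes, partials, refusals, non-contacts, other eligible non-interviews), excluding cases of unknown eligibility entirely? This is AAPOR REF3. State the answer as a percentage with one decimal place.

Num → 37
Denominator → 79 + 12 + 37 + 38 + 3 = 169
REF3 = 37 / 169 = 0.2189

21.9%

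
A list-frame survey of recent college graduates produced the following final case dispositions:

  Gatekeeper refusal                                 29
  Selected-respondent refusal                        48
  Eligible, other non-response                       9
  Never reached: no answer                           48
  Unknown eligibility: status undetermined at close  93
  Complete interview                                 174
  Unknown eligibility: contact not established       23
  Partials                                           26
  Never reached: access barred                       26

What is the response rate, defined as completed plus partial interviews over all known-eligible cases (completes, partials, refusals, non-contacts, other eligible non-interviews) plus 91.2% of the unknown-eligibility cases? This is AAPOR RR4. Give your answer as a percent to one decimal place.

Refusal or break-off = 29 + 48 = 77
Non-contacts = 48 + 26 = 74
Undetermined eligibility = 23 + 93 = 116
Numerator: 174 + 26 = 200
Known eligible: 174 + 26 + 77 + 74 + 9 = 360
e × U: 0.9120 × 116 = 105.79
Denom: 360 + 105.79 = 465.79
RR4 = 200 / 465.79 = 0.4294

42.9%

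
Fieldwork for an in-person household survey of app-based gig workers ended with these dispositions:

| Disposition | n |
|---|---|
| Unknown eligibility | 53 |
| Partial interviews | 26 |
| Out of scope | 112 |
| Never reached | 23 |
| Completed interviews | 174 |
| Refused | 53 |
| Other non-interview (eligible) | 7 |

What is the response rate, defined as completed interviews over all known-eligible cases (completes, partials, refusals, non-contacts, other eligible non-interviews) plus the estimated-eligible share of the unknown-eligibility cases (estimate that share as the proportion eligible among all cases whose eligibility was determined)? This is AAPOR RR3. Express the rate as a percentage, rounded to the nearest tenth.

Numerator: 174
Known eligible: 174 + 26 + 53 + 23 + 7 = 283
e = 283 / (283 + 112) = 283 / 395 = 0.7165
Eligible share of unknowns: 0.7165 × 53 = 37.97
Denominator: 283 + 37.97 = 320.97
RR3 = 174 / 320.97 = 0.5421

54.2%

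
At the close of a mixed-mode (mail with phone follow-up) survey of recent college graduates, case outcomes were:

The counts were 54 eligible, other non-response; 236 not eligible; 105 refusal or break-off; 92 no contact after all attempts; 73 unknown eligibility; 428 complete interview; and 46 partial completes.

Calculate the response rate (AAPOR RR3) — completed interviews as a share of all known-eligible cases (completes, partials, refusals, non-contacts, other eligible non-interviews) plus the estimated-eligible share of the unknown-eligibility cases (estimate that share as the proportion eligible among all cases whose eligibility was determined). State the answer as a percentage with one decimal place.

54.9%

Top: 428
Eligible (known): 428 + 46 + 105 + 92 + 54 = 725
e = 725 / (725 + 236) = 725 / 961 = 0.7544
Eligible share of unknowns: 0.7544 × 73 = 55.07
Denominator: 725 + 55.07 = 780.07
RR3 = 428 / 780.07 = 0.5487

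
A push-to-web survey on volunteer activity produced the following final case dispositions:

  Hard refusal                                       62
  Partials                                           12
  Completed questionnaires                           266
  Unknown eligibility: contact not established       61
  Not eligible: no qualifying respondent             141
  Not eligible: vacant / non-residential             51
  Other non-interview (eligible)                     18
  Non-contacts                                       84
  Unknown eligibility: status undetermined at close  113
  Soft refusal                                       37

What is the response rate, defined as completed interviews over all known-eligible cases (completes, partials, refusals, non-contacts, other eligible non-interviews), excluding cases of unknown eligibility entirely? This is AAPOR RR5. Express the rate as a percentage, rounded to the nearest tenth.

55.5%

Refusals = 62 + 37 = 99
Eligibility not determined = 61 + 113 = 174
Out of scope = 141 + 51 = 192
Top: 266
Base: 266 + 12 + 99 + 84 + 18 = 479
RR5 = 266 / 479 = 0.5553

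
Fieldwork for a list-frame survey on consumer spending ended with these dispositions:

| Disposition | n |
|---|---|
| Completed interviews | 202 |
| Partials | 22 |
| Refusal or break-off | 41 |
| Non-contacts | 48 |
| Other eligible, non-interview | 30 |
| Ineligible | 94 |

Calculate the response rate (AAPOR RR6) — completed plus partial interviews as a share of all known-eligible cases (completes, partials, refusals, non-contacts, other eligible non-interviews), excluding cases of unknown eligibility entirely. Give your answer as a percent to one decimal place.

Numerator: 202 + 22 = 224
Base: 202 + 22 + 41 + 48 + 30 = 343
RR6 = 224 / 343 = 0.6531

65.3%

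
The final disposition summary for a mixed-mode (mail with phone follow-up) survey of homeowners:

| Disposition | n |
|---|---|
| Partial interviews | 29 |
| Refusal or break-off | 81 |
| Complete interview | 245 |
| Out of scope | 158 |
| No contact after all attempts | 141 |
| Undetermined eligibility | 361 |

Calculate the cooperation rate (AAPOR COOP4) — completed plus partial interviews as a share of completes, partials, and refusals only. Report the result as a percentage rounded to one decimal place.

Numerator = 245 + 29 = 274
Base = 245 + 29 + 81 = 355
COOP4 = 274 / 355 = 0.7718

77.2%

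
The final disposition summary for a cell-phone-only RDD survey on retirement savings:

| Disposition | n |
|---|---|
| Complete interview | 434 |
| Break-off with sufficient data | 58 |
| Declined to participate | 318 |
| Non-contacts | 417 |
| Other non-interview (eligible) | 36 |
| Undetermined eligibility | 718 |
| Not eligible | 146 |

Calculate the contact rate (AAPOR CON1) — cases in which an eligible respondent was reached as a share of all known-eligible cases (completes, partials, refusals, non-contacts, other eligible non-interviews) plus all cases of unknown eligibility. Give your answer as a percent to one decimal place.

Num: 434 + 58 + 318 + 36 = 846
Base: 434 + 58 + 318 + 417 + 36 + 718 = 1981
CON1 = 846 / 1981 = 0.4271

42.7%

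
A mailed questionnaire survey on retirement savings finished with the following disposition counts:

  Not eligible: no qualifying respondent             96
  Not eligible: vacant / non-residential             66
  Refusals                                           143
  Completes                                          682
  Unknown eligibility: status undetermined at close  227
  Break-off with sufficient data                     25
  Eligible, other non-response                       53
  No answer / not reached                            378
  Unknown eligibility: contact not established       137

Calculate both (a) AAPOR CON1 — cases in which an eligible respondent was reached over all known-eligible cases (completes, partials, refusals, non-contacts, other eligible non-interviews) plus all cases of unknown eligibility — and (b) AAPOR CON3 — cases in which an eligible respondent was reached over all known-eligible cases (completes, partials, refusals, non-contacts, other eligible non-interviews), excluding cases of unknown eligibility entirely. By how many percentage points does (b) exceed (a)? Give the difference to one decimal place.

Unknown eligibility = 137 + 227 = 364
Ineligible = 96 + 66 = 162
Num → 682 + 25 + 143 + 53 = 903
Base → 682 + 25 + 143 + 378 + 53 + 364 = 1645
CON1 = 903 / 1645 = 0.5489
Base → 682 + 25 + 143 + 378 + 53 = 1281
CON3 = 903 / 1281 = 0.7049
Difference = 70.49 − 54.89 = 15.60 percentage points

15.6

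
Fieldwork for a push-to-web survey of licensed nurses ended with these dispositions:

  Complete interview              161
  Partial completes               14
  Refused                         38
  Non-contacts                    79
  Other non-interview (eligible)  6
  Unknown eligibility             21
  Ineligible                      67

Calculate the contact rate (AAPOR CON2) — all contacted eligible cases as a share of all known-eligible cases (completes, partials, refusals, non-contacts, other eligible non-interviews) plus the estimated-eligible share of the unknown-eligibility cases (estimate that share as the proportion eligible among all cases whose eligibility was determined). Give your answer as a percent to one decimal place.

69.5%

Num = 161 + 14 + 38 + 6 = 219
Determined eligible = 161 + 14 + 38 + 79 + 6 = 298
e = 298 / (298 + 67) = 298 / 365 = 0.8164
Estimated eligible among unknowns = 0.8164 × 21 = 17.14
Denom = 298 + 17.14 = 315.14
CON2 = 219 / 315.14 = 0.6949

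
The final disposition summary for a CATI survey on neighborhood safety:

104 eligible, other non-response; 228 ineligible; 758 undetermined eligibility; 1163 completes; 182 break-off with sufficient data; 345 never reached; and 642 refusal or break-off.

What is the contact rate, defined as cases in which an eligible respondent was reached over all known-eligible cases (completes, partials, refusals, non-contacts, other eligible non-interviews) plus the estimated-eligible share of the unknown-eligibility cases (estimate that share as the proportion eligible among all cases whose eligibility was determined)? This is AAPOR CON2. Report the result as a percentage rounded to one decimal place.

66.8%

Numerator = 1163 + 182 + 642 + 104 = 2091
Determined eligible = 1163 + 182 + 642 + 345 + 104 = 2436
e = 2436 / (2436 + 228) = 2436 / 2664 = 0.9144
Eligible share of unknowns = 0.9144 × 758 = 693.12
Denom = 2436 + 693.12 = 3129.12
CON2 = 2091 / 3129.12 = 0.6682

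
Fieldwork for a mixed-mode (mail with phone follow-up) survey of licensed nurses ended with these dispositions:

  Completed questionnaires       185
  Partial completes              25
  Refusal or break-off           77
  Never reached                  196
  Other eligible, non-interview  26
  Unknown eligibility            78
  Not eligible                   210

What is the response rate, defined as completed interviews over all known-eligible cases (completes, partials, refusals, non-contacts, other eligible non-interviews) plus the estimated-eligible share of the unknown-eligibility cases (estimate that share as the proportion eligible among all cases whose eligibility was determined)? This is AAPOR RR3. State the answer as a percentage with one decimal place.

Num: 185
Eligible (known): 185 + 25 + 77 + 196 + 26 = 509
e = 509 / (509 + 210) = 509 / 719 = 0.7079
e × U: 0.7079 × 78 = 55.22
Denom: 509 + 55.22 = 564.22
RR3 = 185 / 564.22 = 0.3279

32.8%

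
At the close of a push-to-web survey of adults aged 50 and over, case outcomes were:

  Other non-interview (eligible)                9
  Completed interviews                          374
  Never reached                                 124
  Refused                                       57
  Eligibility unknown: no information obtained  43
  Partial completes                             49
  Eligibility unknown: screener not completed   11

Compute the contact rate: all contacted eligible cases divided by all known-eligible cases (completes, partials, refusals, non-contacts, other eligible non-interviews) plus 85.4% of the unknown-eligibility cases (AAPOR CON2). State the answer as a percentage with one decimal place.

Undetermined eligibility = 11 + 43 = 54
Num: 374 + 49 + 57 + 9 = 489
Known eligible: 374 + 49 + 57 + 124 + 9 = 613
Estimated eligible among unknowns: 0.8540 × 54 = 46.12
Base: 613 + 46.12 = 659.12
CON2 = 489 / 659.12 = 0.7419

74.2%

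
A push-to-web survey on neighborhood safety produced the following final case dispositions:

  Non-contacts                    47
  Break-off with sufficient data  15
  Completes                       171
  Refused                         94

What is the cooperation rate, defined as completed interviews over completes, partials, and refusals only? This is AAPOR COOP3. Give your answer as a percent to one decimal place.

61.1%

Top → 171
Denom → 171 + 15 + 94 = 280
COOP3 = 171 / 280 = 0.6107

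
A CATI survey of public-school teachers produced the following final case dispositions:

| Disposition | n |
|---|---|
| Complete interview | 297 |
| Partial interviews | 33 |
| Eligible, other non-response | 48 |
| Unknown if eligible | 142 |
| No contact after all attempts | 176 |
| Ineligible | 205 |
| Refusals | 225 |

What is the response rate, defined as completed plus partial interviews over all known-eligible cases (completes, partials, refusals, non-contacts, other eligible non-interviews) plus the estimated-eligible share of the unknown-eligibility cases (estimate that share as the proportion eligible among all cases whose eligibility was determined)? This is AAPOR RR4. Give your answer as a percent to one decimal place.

37.0%

Num → 297 + 33 = 330
Known eligible → 297 + 33 + 225 + 176 + 48 = 779
e = 779 / (779 + 205) = 779 / 984 = 0.7917
Eligible share of unknowns → 0.7917 × 142 = 112.42
Denom → 779 + 112.42 = 891.42
RR4 = 330 / 891.42 = 0.3702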